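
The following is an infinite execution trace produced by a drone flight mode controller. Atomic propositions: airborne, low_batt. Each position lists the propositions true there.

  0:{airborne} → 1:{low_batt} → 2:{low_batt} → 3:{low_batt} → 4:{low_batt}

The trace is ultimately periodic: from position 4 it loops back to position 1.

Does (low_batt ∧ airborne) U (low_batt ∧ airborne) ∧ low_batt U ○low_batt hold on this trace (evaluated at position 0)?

Walking from position 0: at position 0, low_batt ∧ airborne has not yet held and low_batt ∧ airborne fails, so (low_batt ∧ airborne) U (low_batt ∧ airborne) is false.
Walking from position 0: ○low_batt first holds at position 0, and low_batt holds at every earlier position along the way, so low_batt U ○low_batt holds.
At position 0: (low_batt ∧ airborne) U (low_batt ∧ airborne) is false; low_batt U ○low_batt is true; so (low_batt ∧ airborne) U (low_batt ∧ airborne) ∧ low_batt U ○low_batt is false.

Violated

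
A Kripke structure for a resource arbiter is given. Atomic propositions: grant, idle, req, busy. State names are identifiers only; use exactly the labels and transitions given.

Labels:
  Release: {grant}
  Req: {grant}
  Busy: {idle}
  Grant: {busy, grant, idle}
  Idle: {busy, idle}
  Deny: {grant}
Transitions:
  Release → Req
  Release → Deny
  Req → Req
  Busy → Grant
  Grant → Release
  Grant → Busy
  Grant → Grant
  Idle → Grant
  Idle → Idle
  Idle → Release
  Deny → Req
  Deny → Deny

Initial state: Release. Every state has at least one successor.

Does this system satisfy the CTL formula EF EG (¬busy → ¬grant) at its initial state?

Violated

States satisfying EG (¬busy → ¬grant): {Busy, Grant, Idle}.
States satisfying EF EG (¬busy → ¬grant): {Busy, Grant, Idle}.
No suitable path/successor from Release witnesses the formula.
Release ∉ Sat(EF EG (¬busy → ¬grant)).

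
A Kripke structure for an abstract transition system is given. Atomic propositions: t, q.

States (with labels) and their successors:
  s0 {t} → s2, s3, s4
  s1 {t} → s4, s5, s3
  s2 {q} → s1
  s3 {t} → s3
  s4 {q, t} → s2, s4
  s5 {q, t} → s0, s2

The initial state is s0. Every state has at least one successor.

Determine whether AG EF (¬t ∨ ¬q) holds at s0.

States satisfying EF (¬t ∨ ¬q): {s0, s1, s2, s3, s4, s5}.
States satisfying AG EF (¬t ∨ ¬q): {s0, s1, s2, s3, s4, s5}.
Every state reachable from s0 satisfies EF (¬t ∨ ¬q).
s0 ∈ Sat(AG EF (¬t ∨ ¬q)).

Holds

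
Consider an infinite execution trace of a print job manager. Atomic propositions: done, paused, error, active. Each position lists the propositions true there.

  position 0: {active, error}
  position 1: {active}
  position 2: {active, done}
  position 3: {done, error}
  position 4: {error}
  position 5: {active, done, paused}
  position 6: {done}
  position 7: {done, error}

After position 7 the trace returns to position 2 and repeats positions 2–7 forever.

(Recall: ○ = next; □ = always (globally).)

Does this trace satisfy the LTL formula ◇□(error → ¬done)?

Violated

□(error → ¬done) is false at every position 0..7, so it never becomes true and ◇□(error → ¬done) fails.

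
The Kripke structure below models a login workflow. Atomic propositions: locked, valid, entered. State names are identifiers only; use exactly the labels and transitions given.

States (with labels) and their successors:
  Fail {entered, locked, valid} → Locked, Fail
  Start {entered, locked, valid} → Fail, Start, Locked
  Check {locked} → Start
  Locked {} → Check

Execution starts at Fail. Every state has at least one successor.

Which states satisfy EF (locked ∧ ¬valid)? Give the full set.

States satisfying locked ∧ ¬valid: {Check}.
States satisfying EF (locked ∧ ¬valid): {Fail, Start, Check, Locked}.

{Fail, Start, Check, Locked}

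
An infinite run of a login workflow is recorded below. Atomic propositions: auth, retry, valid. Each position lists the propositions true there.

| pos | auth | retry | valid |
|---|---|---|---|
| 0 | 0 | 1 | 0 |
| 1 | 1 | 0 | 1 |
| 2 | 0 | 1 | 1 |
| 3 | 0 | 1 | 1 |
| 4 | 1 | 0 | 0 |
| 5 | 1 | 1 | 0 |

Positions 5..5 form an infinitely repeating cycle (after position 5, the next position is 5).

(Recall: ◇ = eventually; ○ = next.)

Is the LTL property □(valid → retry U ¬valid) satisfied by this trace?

No

valid → retry U ¬valid must hold at every position from 0 onward. It fails at position 1, so □(valid → retry U ¬valid) is false.
Positions where valid holds: 1, 2, 3.
Check retry U ¬valid at each: 1→fails, 2→ok, 3→ok.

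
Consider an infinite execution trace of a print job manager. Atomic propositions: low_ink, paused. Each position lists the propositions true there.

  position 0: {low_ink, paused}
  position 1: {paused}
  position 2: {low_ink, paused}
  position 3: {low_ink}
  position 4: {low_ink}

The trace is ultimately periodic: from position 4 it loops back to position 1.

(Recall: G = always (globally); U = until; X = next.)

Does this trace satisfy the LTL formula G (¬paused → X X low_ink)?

¬paused → X X low_ink must hold at every position from 0 onward. It fails at position 3, so G (¬paused → X X low_ink) is false.
Positions where ¬paused holds: 3, 4.
Check X X low_ink at each: 3→fails, 4→ok.

No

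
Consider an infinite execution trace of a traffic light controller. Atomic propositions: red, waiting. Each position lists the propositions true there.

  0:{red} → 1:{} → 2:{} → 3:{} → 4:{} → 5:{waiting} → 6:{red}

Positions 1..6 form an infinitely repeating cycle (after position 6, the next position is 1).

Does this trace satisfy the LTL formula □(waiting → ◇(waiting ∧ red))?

Violated

waiting → ◇(waiting ∧ red) must hold at every position from 0 onward. It fails at position 5, so □(waiting → ◇(waiting ∧ red)) is false.
Positions where waiting holds: 5.
Check ◇(waiting ∧ red) at each: 5→fails.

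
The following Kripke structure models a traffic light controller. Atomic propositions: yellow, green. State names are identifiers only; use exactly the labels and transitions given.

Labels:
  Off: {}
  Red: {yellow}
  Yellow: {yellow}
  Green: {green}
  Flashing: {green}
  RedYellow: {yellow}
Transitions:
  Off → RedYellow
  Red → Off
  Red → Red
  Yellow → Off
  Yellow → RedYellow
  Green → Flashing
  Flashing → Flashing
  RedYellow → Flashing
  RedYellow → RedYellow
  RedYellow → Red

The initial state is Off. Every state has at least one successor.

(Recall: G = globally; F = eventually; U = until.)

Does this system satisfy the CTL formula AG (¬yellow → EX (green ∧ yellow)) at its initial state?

No

States satisfying ¬yellow → EX (green ∧ yellow): {Red, Yellow, RedYellow}.
States satisfying AG (¬yellow → EX (green ∧ yellow)): ∅.
Flashing is reachable from Off and violates ¬yellow → EX (green ∧ yellow), so AG fails at Off.
Off ∉ Sat(AG (¬yellow → EX (green ∧ yellow))).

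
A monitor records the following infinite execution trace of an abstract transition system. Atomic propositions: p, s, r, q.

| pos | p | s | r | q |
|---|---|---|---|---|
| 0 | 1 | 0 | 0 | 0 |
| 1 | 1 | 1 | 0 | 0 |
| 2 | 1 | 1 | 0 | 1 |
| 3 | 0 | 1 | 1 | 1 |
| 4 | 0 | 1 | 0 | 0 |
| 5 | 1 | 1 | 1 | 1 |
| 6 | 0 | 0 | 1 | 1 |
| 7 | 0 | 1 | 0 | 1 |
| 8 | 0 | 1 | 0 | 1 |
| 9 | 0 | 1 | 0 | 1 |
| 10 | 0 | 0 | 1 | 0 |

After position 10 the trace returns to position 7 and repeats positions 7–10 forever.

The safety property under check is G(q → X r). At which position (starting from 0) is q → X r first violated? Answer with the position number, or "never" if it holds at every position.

3

Check q → X r at each position in order: 0 ✓, 1 ✓, 2 ✓.
At position 3 the labels are {q, r, s} and the next position 4 has {s}, so q → X r is false there. This is the first violation.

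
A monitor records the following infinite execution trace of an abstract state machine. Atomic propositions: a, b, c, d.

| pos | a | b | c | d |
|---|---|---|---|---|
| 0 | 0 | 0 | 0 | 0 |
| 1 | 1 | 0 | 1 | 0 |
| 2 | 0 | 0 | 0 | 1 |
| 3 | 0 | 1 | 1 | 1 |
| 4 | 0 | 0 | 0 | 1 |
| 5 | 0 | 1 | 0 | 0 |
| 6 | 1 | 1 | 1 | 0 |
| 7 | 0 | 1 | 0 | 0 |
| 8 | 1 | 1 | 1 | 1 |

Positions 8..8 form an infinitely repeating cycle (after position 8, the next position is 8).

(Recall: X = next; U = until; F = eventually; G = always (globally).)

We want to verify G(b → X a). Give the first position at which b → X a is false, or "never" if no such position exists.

3

Check b → X a at each position in order: 0 ✓, 1 ✓, 2 ✓.
At position 3 the labels are {b, c, d} and the next position 4 has {d}, so b → X a is false there. This is the first violation.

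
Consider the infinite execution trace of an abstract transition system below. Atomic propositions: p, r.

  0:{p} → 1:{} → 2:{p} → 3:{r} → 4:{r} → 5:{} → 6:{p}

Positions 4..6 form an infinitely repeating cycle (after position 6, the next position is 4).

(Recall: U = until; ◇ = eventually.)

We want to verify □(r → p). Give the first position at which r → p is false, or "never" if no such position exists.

Check r → p at each position in order: 0 ✓, 1 ✓, 2 ✓.
At position 3 the labels are {r}, so r → p is false there. This is the first violation.

3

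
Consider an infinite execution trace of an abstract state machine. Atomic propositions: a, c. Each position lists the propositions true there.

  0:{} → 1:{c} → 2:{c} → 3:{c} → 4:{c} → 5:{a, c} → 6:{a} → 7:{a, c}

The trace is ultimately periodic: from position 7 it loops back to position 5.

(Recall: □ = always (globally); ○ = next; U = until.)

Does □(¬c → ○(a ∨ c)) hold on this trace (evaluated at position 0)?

¬c → ○(a ∨ c) holds at every position 0..7, and those are all positions ever visited, so □(¬c → ○(a ∨ c)) holds.
Positions where ¬c holds: 0, 6.
Check ○(a ∨ c) at each: 0→ok, 6→ok.

Satisfied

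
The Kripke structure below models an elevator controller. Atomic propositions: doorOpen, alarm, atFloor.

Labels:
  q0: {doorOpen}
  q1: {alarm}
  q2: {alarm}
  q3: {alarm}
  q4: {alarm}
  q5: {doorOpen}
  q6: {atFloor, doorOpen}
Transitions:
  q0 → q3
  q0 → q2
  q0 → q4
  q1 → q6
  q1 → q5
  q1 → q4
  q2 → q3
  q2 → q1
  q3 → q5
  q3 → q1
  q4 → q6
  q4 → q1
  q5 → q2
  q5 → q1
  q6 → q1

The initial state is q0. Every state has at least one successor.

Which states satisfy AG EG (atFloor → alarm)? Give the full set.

none

States satisfying EG (atFloor → alarm): {q0, q1, q2, q3, q4, q5}.
States satisfying AG EG (atFloor → alarm): ∅.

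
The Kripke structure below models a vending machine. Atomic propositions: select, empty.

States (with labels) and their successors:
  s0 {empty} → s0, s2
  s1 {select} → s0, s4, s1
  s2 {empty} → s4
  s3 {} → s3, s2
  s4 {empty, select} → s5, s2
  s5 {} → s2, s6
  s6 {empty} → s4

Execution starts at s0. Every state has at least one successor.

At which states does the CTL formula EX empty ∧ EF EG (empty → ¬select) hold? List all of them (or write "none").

States satisfying empty: {s0, s2, s4, s6}.
States satisfying EX empty: {s0, s1, s2, s3, s4, s5, s6}.
States satisfying EG (empty → ¬select): {s0, s1, s3}.
States satisfying EF EG (empty → ¬select): {s0, s1, s3}.
States satisfying EX empty ∧ EF EG (empty → ¬select): {s0, s1, s3}.

{s0, s1, s3}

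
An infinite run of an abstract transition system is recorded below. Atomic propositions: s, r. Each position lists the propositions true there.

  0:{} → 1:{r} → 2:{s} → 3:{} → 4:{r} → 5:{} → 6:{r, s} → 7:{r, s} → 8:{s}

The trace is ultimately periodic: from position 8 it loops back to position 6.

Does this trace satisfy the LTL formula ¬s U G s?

No

Walking from position 0: at position 2, G s has not yet held and ¬s fails, so ¬s U G s is false.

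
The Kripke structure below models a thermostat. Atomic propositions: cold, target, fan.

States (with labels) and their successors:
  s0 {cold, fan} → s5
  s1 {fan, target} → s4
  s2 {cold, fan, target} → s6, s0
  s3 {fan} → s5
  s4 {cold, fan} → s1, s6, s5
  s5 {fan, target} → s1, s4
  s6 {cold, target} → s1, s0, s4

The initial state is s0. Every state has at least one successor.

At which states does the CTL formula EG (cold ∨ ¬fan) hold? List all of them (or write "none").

{s2, s4, s6}

States satisfying cold ∨ ¬fan: {s0, s2, s4, s6}.
States satisfying EG (cold ∨ ¬fan): {s2, s4, s6}.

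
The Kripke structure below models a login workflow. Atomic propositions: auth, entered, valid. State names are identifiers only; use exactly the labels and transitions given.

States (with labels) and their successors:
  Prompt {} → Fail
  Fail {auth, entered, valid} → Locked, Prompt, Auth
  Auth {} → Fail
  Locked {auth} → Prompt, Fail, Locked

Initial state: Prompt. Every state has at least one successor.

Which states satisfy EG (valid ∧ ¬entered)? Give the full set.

none

States satisfying valid ∧ ¬entered: ∅.
States satisfying EG (valid ∧ ¬entered): ∅.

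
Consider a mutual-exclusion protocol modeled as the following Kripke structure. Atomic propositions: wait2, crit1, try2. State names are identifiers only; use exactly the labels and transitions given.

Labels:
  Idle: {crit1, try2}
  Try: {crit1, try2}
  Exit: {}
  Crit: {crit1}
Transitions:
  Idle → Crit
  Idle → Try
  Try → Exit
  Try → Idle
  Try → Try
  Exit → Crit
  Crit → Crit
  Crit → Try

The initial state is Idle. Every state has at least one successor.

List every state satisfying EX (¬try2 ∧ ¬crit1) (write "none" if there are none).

States satisfying ¬try2 ∧ ¬crit1: {Exit}.
States satisfying EX (¬try2 ∧ ¬crit1): {Try}.

{Try}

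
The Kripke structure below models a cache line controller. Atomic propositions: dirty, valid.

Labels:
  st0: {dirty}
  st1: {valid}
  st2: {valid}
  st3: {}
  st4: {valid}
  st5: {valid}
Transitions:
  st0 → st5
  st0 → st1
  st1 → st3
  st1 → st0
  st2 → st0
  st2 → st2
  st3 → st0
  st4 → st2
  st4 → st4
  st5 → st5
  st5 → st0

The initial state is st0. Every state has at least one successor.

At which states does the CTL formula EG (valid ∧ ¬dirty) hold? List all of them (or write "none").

{st2, st4, st5}

States satisfying valid ∧ ¬dirty: {st1, st2, st4, st5}.
States satisfying EG (valid ∧ ¬dirty): {st2, st4, st5}.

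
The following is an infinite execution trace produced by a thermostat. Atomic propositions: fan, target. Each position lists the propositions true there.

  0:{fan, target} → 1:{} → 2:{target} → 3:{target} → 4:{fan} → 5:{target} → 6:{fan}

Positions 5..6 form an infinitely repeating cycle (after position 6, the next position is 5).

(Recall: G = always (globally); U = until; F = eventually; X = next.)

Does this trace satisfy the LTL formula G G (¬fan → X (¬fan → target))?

Satisfied

G (¬fan → X (¬fan → target)) holds at every position 0..6, and those are all positions ever visited, so G G (¬fan → X (¬fan → target)) holds.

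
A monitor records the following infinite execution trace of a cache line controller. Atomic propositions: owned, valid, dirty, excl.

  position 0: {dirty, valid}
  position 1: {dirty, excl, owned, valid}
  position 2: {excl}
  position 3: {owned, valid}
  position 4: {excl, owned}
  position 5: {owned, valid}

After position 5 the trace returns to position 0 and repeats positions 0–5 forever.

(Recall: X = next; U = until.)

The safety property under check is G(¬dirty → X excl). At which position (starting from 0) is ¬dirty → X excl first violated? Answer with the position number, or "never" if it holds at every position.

Check ¬dirty → X excl at each position in order: 0 ✓, 1 ✓.
At position 2 the labels are {excl} and the next position 3 has {owned, valid}, so ¬dirty → X excl is false there. This is the first violation.

2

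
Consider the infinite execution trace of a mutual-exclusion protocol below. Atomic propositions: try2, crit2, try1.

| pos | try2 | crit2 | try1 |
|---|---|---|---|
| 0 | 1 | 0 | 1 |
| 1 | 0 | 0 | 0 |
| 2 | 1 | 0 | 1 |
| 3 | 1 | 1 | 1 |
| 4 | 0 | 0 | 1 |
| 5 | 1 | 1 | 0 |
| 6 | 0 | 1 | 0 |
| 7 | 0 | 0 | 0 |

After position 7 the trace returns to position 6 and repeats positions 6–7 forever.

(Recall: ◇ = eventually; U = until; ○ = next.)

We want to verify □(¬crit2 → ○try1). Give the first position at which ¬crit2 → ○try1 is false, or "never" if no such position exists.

0

At position 0 the labels are {try1, try2} and the next position 1 has {}, so ¬crit2 → ○try1 is false there. This is the first violation.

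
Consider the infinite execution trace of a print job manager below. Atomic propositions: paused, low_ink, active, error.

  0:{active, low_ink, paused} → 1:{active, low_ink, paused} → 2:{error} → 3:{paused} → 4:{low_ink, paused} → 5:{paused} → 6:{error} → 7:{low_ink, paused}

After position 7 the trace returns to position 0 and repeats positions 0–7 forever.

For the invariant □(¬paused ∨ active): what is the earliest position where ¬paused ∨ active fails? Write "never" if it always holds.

Check ¬paused ∨ active at each position in order: 0 ✓, 1 ✓, 2 ✓.
At position 3 the labels are {paused}, so ¬paused ∨ active is false there. This is the first violation.

3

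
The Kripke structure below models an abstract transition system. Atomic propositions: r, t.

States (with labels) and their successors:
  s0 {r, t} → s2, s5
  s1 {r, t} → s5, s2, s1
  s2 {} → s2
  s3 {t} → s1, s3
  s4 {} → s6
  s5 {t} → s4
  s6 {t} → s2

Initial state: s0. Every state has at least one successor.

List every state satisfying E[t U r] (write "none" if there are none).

States satisfying t: {s0, s1, s3, s5, s6}.
States satisfying r: {s0, s1}.
States satisfying E[t U r]: {s0, s1, s3}.

{s0, s1, s3}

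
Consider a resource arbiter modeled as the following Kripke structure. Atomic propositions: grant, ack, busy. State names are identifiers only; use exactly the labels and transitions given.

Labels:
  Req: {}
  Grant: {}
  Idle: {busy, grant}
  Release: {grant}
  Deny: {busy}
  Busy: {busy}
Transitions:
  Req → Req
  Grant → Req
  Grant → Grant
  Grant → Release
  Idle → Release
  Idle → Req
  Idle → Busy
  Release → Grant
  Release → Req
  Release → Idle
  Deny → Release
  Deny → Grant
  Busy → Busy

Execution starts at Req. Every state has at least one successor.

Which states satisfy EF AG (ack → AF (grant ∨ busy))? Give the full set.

{Req, Grant, Idle, Release, Deny, Busy}

States satisfying AG (ack → AF (grant ∨ busy)): {Req, Grant, Idle, Release, Deny, Busy}.
States satisfying EF AG (ack → AF (grant ∨ busy)): {Req, Grant, Idle, Release, Deny, Busy}.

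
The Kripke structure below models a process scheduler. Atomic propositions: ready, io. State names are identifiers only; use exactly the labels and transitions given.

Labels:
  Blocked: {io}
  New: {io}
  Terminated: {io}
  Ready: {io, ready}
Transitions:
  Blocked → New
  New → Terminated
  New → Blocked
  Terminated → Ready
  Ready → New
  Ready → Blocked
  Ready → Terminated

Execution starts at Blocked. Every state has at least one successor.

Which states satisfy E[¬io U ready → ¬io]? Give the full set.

States satisfying ¬io: ∅.
States satisfying ready → ¬io: {Blocked, New, Terminated}.
States satisfying E[¬io U ready → ¬io]: {Blocked, New, Terminated}.

{Blocked, New, Terminated}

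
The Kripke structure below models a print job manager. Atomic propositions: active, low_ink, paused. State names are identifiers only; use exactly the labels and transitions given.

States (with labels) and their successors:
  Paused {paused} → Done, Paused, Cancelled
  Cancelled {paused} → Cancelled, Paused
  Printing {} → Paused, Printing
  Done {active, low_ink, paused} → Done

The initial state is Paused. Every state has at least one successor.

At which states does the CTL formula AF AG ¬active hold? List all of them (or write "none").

States satisfying AG ¬active: ∅.
States satisfying AF AG ¬active: ∅.

none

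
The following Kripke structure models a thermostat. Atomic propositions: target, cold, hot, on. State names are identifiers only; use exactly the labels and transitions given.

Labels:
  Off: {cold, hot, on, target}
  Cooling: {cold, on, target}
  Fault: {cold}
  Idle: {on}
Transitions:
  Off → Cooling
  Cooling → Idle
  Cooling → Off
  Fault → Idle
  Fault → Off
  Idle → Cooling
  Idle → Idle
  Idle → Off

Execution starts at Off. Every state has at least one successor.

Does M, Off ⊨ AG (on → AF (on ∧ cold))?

Does not hold

States satisfying on → AF (on ∧ cold): {Off, Cooling, Fault}.
States satisfying AG (on → AF (on ∧ cold)): ∅.
Idle is reachable from Off and violates on → AF (on ∧ cold), so AG fails at Off.
Off ∉ Sat(AG (on → AF (on ∧ cold))).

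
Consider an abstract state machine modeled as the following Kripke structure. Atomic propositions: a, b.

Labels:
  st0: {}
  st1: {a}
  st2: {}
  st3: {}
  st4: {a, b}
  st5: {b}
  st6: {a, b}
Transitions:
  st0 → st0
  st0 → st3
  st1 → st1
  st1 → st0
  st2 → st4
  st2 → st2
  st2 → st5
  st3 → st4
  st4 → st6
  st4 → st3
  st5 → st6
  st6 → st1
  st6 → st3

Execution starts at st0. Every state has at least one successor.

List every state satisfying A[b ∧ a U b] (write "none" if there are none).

{st4, st5, st6}

States satisfying b ∧ a: {st4, st6}.
States satisfying b: {st4, st5, st6}.
States satisfying A[b ∧ a U b]: {st4, st5, st6}.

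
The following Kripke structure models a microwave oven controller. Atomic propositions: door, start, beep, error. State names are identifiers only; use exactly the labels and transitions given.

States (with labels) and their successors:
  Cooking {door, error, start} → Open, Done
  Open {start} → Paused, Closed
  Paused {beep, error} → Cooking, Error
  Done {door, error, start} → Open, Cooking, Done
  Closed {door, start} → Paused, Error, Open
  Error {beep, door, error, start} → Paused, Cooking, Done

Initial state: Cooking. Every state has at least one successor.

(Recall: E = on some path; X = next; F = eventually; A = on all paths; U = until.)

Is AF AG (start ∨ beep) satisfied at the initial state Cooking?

Satisfied

States satisfying AG (start ∨ beep): {Cooking, Open, Paused, Done, Closed, Error}.
States satisfying AF AG (start ∨ beep): {Cooking, Open, Paused, Done, Closed, Error}.
Cooking ∈ Sat(AF AG (start ∨ beep)).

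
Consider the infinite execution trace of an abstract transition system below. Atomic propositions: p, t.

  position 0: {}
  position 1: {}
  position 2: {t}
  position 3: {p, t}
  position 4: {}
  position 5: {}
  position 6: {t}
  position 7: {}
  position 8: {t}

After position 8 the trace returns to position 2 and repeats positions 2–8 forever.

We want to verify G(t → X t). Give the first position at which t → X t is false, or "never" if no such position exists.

Check t → X t at each position in order: 0 ✓, 1 ✓, 2 ✓.
At position 3 the labels are {p, t} and the next position 4 has {}, so t → X t is false there. This is the first violation.

3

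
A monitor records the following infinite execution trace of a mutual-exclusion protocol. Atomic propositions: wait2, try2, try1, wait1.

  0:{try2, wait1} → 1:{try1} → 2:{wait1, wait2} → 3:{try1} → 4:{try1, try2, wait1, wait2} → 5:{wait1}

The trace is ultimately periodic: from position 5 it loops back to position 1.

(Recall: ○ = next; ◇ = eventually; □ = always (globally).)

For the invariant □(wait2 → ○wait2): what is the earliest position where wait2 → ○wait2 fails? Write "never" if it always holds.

Check wait2 → ○wait2 at each position in order: 0 ✓, 1 ✓.
At position 2 the labels are {wait1, wait2} and the next position 3 has {try1}, so wait2 → ○wait2 is false there. This is the first violation.

2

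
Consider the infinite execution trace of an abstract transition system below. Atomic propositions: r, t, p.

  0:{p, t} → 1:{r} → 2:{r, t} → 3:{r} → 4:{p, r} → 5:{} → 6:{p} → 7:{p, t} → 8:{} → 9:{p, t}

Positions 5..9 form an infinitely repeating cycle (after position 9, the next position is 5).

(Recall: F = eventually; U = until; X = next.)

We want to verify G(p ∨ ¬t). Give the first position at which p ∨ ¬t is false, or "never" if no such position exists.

2

Check p ∨ ¬t at each position in order: 0 ✓, 1 ✓.
At position 2 the labels are {r, t}, so p ∨ ¬t is false there. This is the first violation.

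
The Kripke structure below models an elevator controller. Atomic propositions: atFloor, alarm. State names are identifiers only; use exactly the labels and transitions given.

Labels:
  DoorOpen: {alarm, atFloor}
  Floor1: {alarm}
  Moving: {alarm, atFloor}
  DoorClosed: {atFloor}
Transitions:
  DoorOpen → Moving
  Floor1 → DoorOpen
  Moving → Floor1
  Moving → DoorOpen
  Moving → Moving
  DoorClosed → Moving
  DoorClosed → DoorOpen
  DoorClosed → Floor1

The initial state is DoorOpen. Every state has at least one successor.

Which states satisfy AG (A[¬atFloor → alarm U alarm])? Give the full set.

{DoorOpen, Floor1, Moving, DoorClosed}

States satisfying A[¬atFloor → alarm U alarm]: {DoorOpen, Floor1, Moving, DoorClosed}.
States satisfying AG (A[¬atFloor → alarm U alarm]): {DoorOpen, Floor1, Moving, DoorClosed}.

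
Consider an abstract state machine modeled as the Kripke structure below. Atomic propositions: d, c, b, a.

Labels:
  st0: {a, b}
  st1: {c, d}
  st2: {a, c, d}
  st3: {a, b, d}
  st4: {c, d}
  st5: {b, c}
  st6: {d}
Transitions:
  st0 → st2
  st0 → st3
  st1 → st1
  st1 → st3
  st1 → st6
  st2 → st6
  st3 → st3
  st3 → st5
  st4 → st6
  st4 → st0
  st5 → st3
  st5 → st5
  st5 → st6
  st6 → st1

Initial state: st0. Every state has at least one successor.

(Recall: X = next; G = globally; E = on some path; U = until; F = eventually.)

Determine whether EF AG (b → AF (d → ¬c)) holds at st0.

Satisfied

States satisfying AG (b → AF (d → ¬c)): {st0, st1, st2, st3, st4, st5, st6}.
States satisfying EF AG (b → AF (d → ¬c)): {st0, st1, st2, st3, st4, st5, st6}.
Some path from st0 reaches a state where AG (b → AF (d → ¬c)) holds.
st0 ∈ Sat(EF AG (b → AF (d → ¬c))).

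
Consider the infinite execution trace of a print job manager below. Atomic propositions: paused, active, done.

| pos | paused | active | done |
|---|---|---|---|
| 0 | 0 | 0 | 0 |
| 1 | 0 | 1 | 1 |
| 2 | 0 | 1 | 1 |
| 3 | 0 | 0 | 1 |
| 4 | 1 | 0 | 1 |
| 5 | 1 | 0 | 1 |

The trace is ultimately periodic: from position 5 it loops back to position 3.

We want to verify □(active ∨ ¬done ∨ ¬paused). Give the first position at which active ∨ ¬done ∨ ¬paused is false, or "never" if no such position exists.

Check active ∨ ¬done ∨ ¬paused at each position in order: 0 ✓, 1 ✓, 2 ✓, 3 ✓.
At position 4 the labels are {done, paused}, so active ∨ ¬done ∨ ¬paused is false there. This is the first violation.

4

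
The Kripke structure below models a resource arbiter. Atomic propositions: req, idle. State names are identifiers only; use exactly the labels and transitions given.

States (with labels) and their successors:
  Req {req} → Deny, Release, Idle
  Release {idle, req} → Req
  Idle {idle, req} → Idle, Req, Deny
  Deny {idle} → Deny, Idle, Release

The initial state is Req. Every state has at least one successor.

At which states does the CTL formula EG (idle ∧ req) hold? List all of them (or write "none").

{Idle}

States satisfying idle ∧ req: {Release, Idle}.
States satisfying EG (idle ∧ req): {Idle}.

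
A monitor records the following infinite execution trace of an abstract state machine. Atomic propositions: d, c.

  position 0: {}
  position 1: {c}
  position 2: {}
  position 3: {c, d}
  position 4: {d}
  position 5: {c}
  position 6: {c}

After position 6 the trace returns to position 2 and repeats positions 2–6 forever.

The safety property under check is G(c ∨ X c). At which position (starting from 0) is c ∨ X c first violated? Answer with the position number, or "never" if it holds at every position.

c ∨ X c holds at every position 0..6, and those are all the positions the trace ever visits, so the invariant G(c ∨ X c) is never violated.

never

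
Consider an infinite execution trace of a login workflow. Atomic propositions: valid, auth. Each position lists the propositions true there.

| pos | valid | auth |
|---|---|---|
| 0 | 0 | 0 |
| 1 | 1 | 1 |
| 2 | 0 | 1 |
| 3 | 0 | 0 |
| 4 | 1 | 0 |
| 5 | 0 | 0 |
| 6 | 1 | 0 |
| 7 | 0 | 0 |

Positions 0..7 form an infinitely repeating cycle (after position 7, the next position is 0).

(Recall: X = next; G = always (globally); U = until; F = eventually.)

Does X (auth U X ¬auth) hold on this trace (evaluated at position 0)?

The position after 0 is 1; auth U X ¬auth is true there.

Yes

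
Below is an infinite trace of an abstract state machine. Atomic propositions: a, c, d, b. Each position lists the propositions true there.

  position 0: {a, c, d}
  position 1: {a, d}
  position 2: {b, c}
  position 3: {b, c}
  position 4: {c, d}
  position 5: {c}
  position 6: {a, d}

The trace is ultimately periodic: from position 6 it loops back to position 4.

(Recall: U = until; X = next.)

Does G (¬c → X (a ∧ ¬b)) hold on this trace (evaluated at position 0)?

¬c → X (a ∧ ¬b) must hold at every position from 0 onward. It fails at position 1, so G (¬c → X (a ∧ ¬b)) is false.
Positions where ¬c holds: 1, 6.
Check X (a ∧ ¬b) at each: 1→fails, 6→fails.

Violated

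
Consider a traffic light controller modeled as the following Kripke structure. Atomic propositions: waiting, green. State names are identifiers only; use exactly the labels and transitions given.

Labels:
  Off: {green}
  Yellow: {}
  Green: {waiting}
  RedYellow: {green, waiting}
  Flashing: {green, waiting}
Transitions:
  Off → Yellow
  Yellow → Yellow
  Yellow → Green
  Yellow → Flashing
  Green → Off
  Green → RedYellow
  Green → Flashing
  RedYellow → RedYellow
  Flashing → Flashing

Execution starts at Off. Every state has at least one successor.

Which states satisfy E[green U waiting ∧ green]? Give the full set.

{RedYellow, Flashing}

States satisfying green: {Off, RedYellow, Flashing}.
States satisfying waiting ∧ green: {RedYellow, Flashing}.
States satisfying E[green U waiting ∧ green]: {RedYellow, Flashing}.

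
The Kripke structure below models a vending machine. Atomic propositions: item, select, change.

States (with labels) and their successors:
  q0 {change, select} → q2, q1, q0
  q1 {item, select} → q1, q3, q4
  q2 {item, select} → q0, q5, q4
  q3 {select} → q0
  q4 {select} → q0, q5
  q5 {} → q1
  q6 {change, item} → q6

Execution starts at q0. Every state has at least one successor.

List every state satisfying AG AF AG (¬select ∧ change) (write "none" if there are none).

States satisfying AF AG (¬select ∧ change): {q6}.
States satisfying AG AF AG (¬select ∧ change): {q6}.

{q6}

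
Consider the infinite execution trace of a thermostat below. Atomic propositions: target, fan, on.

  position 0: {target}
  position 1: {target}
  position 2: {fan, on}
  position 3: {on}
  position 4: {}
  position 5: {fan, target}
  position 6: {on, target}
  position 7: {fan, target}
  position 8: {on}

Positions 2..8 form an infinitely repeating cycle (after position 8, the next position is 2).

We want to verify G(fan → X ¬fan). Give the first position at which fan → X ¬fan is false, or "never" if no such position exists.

never

fan → X ¬fan holds at every position 0..8, and those are all the positions the trace ever visits, so the invariant G(fan → X ¬fan) is never violated.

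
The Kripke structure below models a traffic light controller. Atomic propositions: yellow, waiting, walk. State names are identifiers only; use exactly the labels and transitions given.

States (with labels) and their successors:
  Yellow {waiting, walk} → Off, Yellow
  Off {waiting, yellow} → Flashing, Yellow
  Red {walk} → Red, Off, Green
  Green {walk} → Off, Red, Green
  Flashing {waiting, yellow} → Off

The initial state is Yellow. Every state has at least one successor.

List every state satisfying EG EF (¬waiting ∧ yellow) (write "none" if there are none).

States satisfying EF (¬waiting ∧ yellow): ∅.
States satisfying EG EF (¬waiting ∧ yellow): ∅.

none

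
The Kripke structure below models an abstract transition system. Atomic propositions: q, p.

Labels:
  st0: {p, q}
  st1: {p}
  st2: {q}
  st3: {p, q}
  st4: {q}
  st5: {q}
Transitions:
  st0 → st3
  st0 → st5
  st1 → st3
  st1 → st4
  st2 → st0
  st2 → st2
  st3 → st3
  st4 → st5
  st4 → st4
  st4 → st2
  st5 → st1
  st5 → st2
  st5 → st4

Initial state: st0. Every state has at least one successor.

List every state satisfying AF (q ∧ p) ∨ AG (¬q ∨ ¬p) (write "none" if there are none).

States satisfying q ∧ p: {st0, st3}.
States satisfying AF (q ∧ p): {st0, st3}.
States satisfying ¬q ∨ ¬p: {st1, st2, st4, st5}.
States satisfying AG (¬q ∨ ¬p): ∅.
States satisfying AF (q ∧ p) ∨ AG (¬q ∨ ¬p): {st0, st3}.

{st0, st3}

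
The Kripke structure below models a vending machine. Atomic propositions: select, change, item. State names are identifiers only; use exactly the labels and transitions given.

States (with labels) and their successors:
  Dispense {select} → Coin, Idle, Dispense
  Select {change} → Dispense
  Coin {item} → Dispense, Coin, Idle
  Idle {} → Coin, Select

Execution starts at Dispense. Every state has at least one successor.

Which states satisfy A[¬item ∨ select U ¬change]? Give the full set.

States satisfying ¬item ∨ select: {Dispense, Select, Idle}.
States satisfying ¬change: {Dispense, Coin, Idle}.
States satisfying A[¬item ∨ select U ¬change]: {Dispense, Select, Coin, Idle}.

{Dispense, Select, Coin, Idle}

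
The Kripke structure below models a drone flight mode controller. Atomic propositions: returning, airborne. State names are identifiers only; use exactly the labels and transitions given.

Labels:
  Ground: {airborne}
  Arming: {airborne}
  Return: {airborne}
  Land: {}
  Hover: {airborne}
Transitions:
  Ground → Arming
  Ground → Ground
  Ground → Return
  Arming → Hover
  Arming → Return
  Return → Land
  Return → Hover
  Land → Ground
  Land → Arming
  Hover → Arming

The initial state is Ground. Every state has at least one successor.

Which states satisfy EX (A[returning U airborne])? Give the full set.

States satisfying A[returning U airborne]: {Ground, Arming, Return, Hover}.
States satisfying EX (A[returning U airborne]): {Ground, Arming, Return, Land, Hover}.

{Ground, Arming, Return, Land, Hover}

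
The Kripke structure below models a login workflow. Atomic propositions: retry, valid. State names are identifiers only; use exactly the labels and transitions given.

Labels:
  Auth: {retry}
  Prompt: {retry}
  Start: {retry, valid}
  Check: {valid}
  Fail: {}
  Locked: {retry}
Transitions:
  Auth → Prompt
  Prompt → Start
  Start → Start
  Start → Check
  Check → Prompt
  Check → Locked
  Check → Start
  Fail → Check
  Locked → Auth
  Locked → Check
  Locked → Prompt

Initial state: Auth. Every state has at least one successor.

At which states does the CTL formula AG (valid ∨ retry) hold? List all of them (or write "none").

{Auth, Prompt, Start, Check, Locked}

States satisfying valid ∨ retry: {Auth, Prompt, Start, Check, Locked}.
States satisfying AG (valid ∨ retry): {Auth, Prompt, Start, Check, Locked}.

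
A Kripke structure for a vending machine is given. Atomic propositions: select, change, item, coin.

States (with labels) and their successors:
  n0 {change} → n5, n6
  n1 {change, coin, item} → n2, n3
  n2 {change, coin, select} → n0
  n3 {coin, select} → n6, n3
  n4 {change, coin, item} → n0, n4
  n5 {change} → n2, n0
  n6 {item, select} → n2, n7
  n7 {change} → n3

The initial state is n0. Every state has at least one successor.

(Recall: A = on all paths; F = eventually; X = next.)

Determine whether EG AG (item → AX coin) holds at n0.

Violated

States satisfying AG (item → AX coin): ∅.
States satisfying EG AG (item → AX coin): ∅.
No suitable path/successor from n0 witnesses the formula.
n0 ∉ Sat(EG AG (item → AX coin)).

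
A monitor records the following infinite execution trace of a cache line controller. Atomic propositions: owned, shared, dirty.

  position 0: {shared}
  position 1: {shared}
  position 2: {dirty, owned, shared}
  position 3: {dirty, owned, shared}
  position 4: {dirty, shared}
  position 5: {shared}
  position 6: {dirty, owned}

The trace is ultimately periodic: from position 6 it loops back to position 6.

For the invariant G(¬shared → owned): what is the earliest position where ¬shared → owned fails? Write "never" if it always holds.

never

¬shared → owned holds at every position 0..6, and those are all the positions the trace ever visits, so the invariant G(¬shared → owned) is never violated.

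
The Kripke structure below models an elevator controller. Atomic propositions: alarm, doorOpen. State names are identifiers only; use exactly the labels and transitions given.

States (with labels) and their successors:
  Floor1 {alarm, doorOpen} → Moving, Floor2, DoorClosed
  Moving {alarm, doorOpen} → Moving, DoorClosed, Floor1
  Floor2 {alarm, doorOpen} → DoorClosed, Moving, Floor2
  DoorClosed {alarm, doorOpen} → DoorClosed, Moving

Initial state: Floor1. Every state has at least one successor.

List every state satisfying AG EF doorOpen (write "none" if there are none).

{Floor1, Moving, Floor2, DoorClosed}

States satisfying EF doorOpen: {Floor1, Moving, Floor2, DoorClosed}.
States satisfying AG EF doorOpen: {Floor1, Moving, Floor2, DoorClosed}.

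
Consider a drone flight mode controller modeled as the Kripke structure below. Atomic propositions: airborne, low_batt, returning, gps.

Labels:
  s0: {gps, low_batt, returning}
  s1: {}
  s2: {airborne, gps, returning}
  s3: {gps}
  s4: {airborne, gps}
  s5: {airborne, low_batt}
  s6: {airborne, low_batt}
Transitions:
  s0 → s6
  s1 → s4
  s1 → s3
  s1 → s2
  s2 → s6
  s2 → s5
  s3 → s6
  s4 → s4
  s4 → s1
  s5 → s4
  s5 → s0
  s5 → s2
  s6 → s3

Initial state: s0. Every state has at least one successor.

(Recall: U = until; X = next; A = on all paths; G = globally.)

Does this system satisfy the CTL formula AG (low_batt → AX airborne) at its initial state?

States satisfying low_batt → AX airborne: {s0, s1, s2, s3, s4}.
States satisfying AG (low_batt → AX airborne): ∅.
s6 is reachable from s0 and violates low_batt → AX airborne, so AG fails at s0.
s0 ∉ Sat(AG (low_batt → AX airborne)).

Violated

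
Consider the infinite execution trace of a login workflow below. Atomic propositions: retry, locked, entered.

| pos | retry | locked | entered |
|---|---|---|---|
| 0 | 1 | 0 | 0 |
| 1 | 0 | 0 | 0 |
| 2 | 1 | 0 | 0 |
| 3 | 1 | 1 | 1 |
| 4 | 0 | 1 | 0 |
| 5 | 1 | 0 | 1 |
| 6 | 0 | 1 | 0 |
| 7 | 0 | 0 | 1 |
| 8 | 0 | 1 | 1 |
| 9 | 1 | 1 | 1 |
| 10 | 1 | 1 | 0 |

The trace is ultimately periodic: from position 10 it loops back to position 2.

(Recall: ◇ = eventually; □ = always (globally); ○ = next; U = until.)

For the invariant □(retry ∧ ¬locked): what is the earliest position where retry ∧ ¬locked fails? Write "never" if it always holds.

1

Check retry ∧ ¬locked at each position in order: 0 ✓.
At position 1 the labels are {}, so retry ∧ ¬locked is false there. This is the first violation.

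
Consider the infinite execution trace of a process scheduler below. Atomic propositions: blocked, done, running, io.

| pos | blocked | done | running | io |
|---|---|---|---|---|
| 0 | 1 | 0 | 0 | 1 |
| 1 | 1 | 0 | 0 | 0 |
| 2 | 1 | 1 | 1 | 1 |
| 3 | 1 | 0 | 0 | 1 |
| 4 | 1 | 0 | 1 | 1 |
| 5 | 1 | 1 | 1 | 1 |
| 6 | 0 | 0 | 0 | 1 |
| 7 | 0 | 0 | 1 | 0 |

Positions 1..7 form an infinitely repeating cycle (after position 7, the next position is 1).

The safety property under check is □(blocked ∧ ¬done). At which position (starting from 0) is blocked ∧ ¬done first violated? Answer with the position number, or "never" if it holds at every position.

2

Check blocked ∧ ¬done at each position in order: 0 ✓, 1 ✓.
At position 2 the labels are {blocked, done, io, running}, so blocked ∧ ¬done is false there. This is the first violation.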